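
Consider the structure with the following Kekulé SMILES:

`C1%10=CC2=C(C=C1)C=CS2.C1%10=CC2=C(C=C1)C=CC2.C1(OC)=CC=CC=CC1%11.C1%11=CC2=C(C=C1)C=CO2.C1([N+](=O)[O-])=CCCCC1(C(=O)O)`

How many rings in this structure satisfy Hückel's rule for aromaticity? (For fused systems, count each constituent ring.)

The SMILES encodes a six-membered carbon ring with three alternating C=C double bonds, fused to a five-membered ring containing one sulfur and two C=C double bonds; a six-membered carbon ring with three alternating C=C double bonds, fused to a five-membered carbon ring containing one C=C double bond and one sp³ carbon; a seven-membered carbon ring with three C=C double bonds and one sp³ carbon; a six-membered carbon ring with three alternating C=C double bonds, fused to a five-membered ring containing one oxygen and two C=C double bonds; a six-membered carbon ring with one C=C double bond.
The fused 6/5-membered bicyclic (with one sulfur) is a single π system with 9 sp² atoms and 10 π electrons from ring double bonds plus a heteroatom lone pair. 10 = 4(2)+2, so the system is aromatic and both rings count as aromatic (benzothiophene).
The 6-membered ring has a continuous p-orbital overlap around the ring; 3 ring double bonds give 6 π electrons. Since 6 = 4n+2 (n=1), it is aromatic (benzene ring).
The 5-membered ring has one sp³ carbon, so it is not fully conjugated — not aromatic (cyclopentene ring).
The 7-membered ring has one sp³ carbon, so it is not fully conjugated — not aromatic (cycloheptatriene).
The fused 6/5-membered bicyclic (with one oxygen) is a single π system with 9 sp² atoms and 10 π electrons from ring double bonds plus a heteroatom lone pair. 10 = 4(2)+2, so the system is aromatic and both rings count as aromatic (benzofuran).
The second 6-membered ring has four sp³ carbons, so it is not fully conjugated — not aromatic (cyclohexene).
5 of the 8 rings are aromatic. Total: 5.

5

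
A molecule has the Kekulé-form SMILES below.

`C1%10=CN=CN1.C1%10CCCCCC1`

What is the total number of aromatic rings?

The SMILES encodes a five-membered ring with nitrogens at positions 1 and 3 (one bearing H, one in a C=N bond) and two double bonds; a seven-membered saturated carbon ring.
The 5-membered ring with two nitrogens (one N–H, one =N–) is fully conjugated (every ring atom contributes a p orbital); 2 ring double bonds (4 π electrons) plus a heteroatom lone pair (2) give 6 π electrons. That satisfies 4n+2 with n=1, so it is aromatic (imidazole).
The 7-membered ring has only sp³ atoms, so it is not fully conjugated — not aromatic (cycloheptane).
1 of the 2 rings is aromatic. Total: 1.

1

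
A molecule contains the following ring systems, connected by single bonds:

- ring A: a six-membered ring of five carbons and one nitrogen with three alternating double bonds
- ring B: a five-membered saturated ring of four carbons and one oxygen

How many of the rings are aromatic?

Ring A is fully conjugated (every ring atom contributes a p orbital); 3 ring double bonds give 6 π electrons. That satisfies 4n+2 with n=1, so ring A is aromatic (pyridine).
Ring B has only sp³ atoms, so it is not fully conjugated — not aromatic (tetrahydrofuran).
Aromatic: A. Total: 1.

1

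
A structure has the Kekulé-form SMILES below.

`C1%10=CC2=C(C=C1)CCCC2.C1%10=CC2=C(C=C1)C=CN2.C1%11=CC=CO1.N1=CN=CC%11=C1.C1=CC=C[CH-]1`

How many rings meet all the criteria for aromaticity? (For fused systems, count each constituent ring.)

6

The SMILES encodes a six-membered carbon ring with three alternating C=C double bonds, fused to a saturated six-membered carbon ring; a six-membered carbon ring with three alternating C=C double bonds, fused to a five-membered ring containing one N–H nitrogen and two C=C double bonds; a five-membered ring of four carbons and one oxygen, with two C=C double bonds; a six-membered ring with nitrogens at positions 1 and 3 and three alternating double bonds; a five-membered all-carbon ring bearing a negative charge on one carbon, with two C=C double bonds.
The 6-membered ring is fully conjugated (every ring atom contributes a p orbital); 3 ring double bonds give 6 π electrons. 6 = 4(1)+2, so it is aromatic (benzene ring).
The second 6-membered ring has four sp³ carbons, so it is not fully conjugated — not aromatic (cyclohexane ring).
The fused 6/5-membered bicyclic (with one N–H) is a single π system with 9 sp² atoms and 10 π electrons from ring double bonds plus a heteroatom lone pair. 10 = 4(2)+2, so the system is aromatic and both rings count as aromatic (indole).
The 5-membered ring with one oxygen is planar and fully conjugated; 2 ring double bonds (4 π electrons) plus a heteroatom lone pair (2) give 6 π electrons. That satisfies 4n+2 with n=1, so it is aromatic (furan).
The 6-membered ring with two nitrogens (1,3) is fully conjugated (every ring atom contributes a p orbital); 3 ring double bonds give 6 π electrons. Since 6 = 4n+2 (n=1), it is aromatic (pyrimidine).
The 5-membered ring is fully conjugated (every ring atom contributes a p orbital); 2 ring double bonds (4 π electrons) plus the carbanion lone pair (2) give 6 π electrons. 6 = 4(1)+2, so it is aromatic (cyclopentadienyl anion).
6 of the 7 rings are aromatic. Total: 6.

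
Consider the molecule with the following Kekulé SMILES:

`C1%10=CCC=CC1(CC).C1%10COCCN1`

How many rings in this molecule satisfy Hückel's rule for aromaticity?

The SMILES encodes a six-membered carbon ring with two isolated C=C double bonds and two sp³ carbons; a six-membered saturated ring with an oxygen and an N–H nitrogen at positions 1 and 4.
The 6-membered ring has two sp³ carbons, so it is not fully conjugated — not aromatic (1,4-cyclohexadiene).
The 6-membered ring with one oxygen and one N–H (1,4) has only sp³ atoms, so it is not fully conjugated — not aromatic (morpholine).
None of the rings are aromatic. Total: 0.

0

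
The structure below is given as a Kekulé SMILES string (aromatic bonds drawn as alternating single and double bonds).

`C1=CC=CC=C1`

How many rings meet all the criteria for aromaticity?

1

The SMILES encodes a six-membered carbon ring with three alternating C=C double bonds.
The 6-membered ring has a continuous p-orbital overlap around the ring; 3 ring double bonds give 6 π electrons. Since 6 = 4n+2 (n=1), it is aromatic (benzene).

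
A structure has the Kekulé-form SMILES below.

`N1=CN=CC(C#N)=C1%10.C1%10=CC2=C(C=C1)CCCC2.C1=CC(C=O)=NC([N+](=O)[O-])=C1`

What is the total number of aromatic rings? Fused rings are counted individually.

The SMILES encodes a six-membered ring with nitrogens at positions 1 and 3 and three alternating double bonds; a six-membered carbon ring with three alternating C=C double bonds, fused to a saturated six-membered carbon ring; a six-membered ring of five carbons and one nitrogen with three alternating double bonds.
The 6-membered ring with two nitrogens (1,3) is planar and fully conjugated; 3 ring double bonds give 6 π electrons. Since 6 = 4n+2 (n=1), it is aromatic (pyrimidine).
The 6-membered ring is fully conjugated (every ring atom contributes a p orbital); 3 ring double bonds give 6 π electrons. That satisfies 4n+2 with n=1, so it is aromatic (benzene ring).
The second 6-membered ring has four sp³ carbons, so it is not fully conjugated — not aromatic (cyclohexane ring).
The 6-membered ring with one nitrogen is planar and fully conjugated; 3 ring double bonds give 6 π electrons. Since 6 = 4n+2 (n=1), it is aromatic (pyridine).
3 of the 4 rings are aromatic. Total: 3.

3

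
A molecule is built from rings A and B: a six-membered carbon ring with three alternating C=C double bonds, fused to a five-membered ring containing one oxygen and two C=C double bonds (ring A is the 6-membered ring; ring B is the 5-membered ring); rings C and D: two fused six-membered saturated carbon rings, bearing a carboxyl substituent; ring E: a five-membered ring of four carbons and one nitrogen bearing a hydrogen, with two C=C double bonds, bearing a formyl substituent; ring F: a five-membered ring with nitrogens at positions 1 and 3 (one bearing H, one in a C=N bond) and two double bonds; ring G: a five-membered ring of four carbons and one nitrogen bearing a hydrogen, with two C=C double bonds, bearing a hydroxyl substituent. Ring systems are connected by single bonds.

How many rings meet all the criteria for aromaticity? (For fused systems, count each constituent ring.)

Rings A and B form a fused bicyclic system (with one oxygen) with 9 sp² atoms and 10 π electrons from ring double bonds plus a heteroatom lone pair. 10 = 4(2)+2, so the system is aromatic and both rings count as aromatic (benzofuran).
Ring C has only sp³ atoms, so it is not fully conjugated — not aromatic (cyclohexane ring).
Ring D has only sp³ atoms, so it is not fully conjugated — not aromatic (cyclohexane ring).
Ring E is fully conjugated (every ring atom contributes a p orbital); 2 ring double bonds (4 π electrons) plus a heteroatom lone pair (2) give 6 π electrons. Since 6 = 4n+2 (n=1), ring E is aromatic (pyrrole).
Ring F is fully conjugated (every ring atom contributes a p orbital); 2 ring double bonds (4 π electrons) plus a heteroatom lone pair (2) give 6 π electrons. 6 = 4(1)+2, so ring F is aromatic (imidazole).
Ring G has a continuous p-orbital overlap around the ring; 2 ring double bonds (4 π electrons) plus a heteroatom lone pair (2) give 6 π electrons. That satisfies 4n+2 with n=1, so ring G is aromatic (pyrrole).
Aromatic: A, B, E, F, G. Total: 5.

5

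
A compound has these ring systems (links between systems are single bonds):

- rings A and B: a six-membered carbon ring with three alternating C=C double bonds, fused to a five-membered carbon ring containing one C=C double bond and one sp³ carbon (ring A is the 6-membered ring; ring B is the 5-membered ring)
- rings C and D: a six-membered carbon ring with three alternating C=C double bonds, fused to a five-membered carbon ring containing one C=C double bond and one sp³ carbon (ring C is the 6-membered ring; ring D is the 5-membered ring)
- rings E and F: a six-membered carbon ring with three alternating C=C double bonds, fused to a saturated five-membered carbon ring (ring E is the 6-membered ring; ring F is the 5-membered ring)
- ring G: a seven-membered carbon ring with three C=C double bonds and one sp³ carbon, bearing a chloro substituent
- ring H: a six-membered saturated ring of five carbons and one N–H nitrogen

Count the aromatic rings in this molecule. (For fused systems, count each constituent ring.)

3

Ring A is planar and fully conjugated; 3 ring double bonds give 6 π electrons. That satisfies 4n+2 with n=1, so ring A is aromatic (benzene ring).
Ring B has one sp³ carbon, so it is not fully conjugated — not aromatic (cyclopentene ring).
Ring C has a continuous p-orbital overlap around the ring; 3 ring double bonds give 6 π electrons. 6 = 4(1)+2, so ring C is aromatic (benzene ring).
Ring D has one sp³ carbon, so it is not fully conjugated — not aromatic (cyclopentene ring).
Ring E is fully conjugated (every ring atom contributes a p orbital); 3 ring double bonds give 6 π electrons. 6 = 4(1)+2, so ring E is aromatic (benzene ring).
Ring F has three sp³ carbons, so it is not fully conjugated — not aromatic (cyclopentane ring).
Ring G has one sp³ carbon, so it is not fully conjugated — not aromatic (cycloheptatriene).
Ring H has only sp³ atoms, so it is not fully conjugated — not aromatic (piperidine).
Aromatic: A, C, E. Total: 3.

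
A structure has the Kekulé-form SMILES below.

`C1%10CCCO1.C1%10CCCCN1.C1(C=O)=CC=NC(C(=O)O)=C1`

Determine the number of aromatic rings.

1

The SMILES encodes a five-membered saturated ring of four carbons and one oxygen; a six-membered saturated ring of five carbons and one N–H nitrogen; a six-membered ring of five carbons and one nitrogen with three alternating double bonds.
The 5-membered ring with one oxygen has only sp³ atoms, so it is not fully conjugated — not aromatic (tetrahydrofuran).
The 6-membered ring with one N–H has only sp³ atoms, so it is not fully conjugated — not aromatic (piperidine).
The 6-membered ring with one nitrogen is fully conjugated (every ring atom contributes a p orbital); 3 ring double bonds give 6 π electrons. That satisfies 4n+2 with n=1, so it is aromatic (pyridine).
1 of the 3 rings is aromatic. Total: 1.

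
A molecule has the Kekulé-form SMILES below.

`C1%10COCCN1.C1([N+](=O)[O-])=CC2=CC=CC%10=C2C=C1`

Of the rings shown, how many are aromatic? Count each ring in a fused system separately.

2

The SMILES encodes a six-membered saturated ring with an oxygen and an N–H nitrogen at positions 1 and 4; two fused six-membered carbon rings, each with three alternating C=C double bonds.
The 6-membered ring with one oxygen and one N–H (1,4) has only sp³ atoms, so it is not fully conjugated — not aromatic (morpholine).
The fused 6/6-membered bicyclic is a single π system with 10 sp² atoms and 10 π electrons from ring double bonds. 10 = 4(2)+2, so the system is aromatic and both rings count as aromatic (naphthalene).
2 of the 3 rings are aromatic. Total: 2.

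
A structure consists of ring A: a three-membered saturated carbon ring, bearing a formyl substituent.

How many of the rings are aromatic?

Ring A has only sp³ atoms, so it is not fully conjugated — not aromatic (cyclopropane).

0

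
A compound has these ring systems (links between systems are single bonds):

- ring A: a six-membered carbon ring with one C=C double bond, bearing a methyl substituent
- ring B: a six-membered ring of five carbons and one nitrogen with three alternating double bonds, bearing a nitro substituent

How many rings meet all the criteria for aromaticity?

1

Ring A has four sp³ carbons, so it is not fully conjugated — not aromatic (cyclohexene).
Ring B is fully conjugated (every ring atom contributes a p orbital); 3 ring double bonds give 6 π electrons. That satisfies 4n+2 with n=1, so ring B is aromatic (pyridine).
Aromatic: B. Total: 1.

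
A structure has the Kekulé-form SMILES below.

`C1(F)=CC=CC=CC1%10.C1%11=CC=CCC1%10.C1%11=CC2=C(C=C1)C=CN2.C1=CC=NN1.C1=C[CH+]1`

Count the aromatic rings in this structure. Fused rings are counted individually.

The SMILES encodes a seven-membered carbon ring with three C=C double bonds and one sp³ carbon; a six-membered carbon ring with two conjugated C=C double bonds and two sp³ carbons; a six-membered carbon ring with three alternating C=C double bonds, fused to a five-membered ring containing one N–H nitrogen and two C=C double bonds; a five-membered ring with two adjacent nitrogens (one bearing H, one in a double bond) and two double bonds; a three-membered all-carbon ring bearing a positive charge on one carbon, with one C=C double bond.
The 7-membered ring has one sp³ carbon, so it is not fully conjugated — not aromatic (cycloheptatriene).
The 6-membered ring has two sp³ carbons, so it is not fully conjugated — not aromatic (1,3-cyclohexadiene).
The fused 6/5-membered bicyclic (with one N–H) is a single π system with 9 sp² atoms and 10 π electrons from ring double bonds plus a heteroatom lone pair. 10 = 4(2)+2, so the system is aromatic and both rings count as aromatic (indole).
The 5-membered ring with two adjacent nitrogens (one N–H, one =N–) has a continuous p-orbital overlap around the ring; 2 ring double bonds (4 π electrons) plus a heteroatom lone pair (2) give 6 π electrons. That satisfies 4n+2 with n=1, so it is aromatic (pyrazole).
The 3-membered ring is fully conjugated (every ring atom contributes a p orbital); 1 ring double bond (2 π electrons) plus the carbocation's empty p orbital (0, but keeps the ring conjugated) give 2 π electrons. That satisfies 4n+2 with n=0, so it is aromatic (cyclopropenyl cation).
4 of the 6 rings are aromatic. Total: 4.

4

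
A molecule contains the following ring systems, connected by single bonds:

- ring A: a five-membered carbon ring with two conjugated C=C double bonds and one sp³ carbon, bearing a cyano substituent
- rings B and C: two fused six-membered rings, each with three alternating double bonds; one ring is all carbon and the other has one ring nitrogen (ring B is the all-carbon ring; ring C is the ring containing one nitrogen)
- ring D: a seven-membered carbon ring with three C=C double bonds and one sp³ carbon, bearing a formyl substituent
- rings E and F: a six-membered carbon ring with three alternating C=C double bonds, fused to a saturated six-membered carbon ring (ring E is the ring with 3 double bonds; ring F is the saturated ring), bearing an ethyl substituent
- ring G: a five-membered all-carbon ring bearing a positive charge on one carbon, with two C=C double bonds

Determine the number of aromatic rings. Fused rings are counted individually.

Ring A has one sp³ carbon, so it is not fully conjugated — not aromatic (cyclopentadiene).
Rings B and C form a fused bicyclic system (with one nitrogen) with 10 sp² atoms and 10 π electrons from ring double bonds. 10 = 4(2)+2, so the system is aromatic and both rings count as aromatic (quinoline).
Ring D has one sp³ carbon, so it is not fully conjugated — not aromatic (cycloheptatriene).
Ring E has a continuous p-orbital overlap around the ring; 3 ring double bonds give 6 π electrons. That satisfies 4n+2 with n=1, so ring E is aromatic (benzene ring).
Ring F has four sp³ carbons, so it is not fully conjugated — not aromatic (cyclohexane ring).
Ring G has only sp² ring atoms; a planar conformation would have a fully conjugated π system of 4 electrons. But 4 = 4(1), which is 4n not 4n+2, so ring G is not aromatic (cyclopentadienyl cation).
Aromatic: B, C, E. Total: 3.

3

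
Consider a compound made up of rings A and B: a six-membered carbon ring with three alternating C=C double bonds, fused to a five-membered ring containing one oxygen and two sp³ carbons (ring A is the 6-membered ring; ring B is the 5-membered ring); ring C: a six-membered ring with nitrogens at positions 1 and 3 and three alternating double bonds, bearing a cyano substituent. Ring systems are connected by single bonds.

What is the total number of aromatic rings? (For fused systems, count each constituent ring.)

2

Ring A is planar and fully conjugated; 3 ring double bonds give 6 π electrons. 6 = 4(1)+2, so ring A is aromatic (benzene ring).
Ring B has two sp³ carbons, so it is not fully conjugated — not aromatic (oxolane ring).
Ring C has a continuous p-orbital overlap around the ring; 3 ring double bonds give 6 π electrons. 6 = 4(1)+2, so ring C is aromatic (pyrimidine).
Aromatic: A, C. Total: 2.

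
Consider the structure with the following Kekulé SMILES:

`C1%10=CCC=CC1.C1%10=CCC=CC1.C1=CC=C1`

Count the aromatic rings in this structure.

The SMILES encodes a six-membered carbon ring with two isolated C=C double bonds and two sp³ carbons; a six-membered carbon ring with two isolated C=C double bonds and two sp³ carbons; a four-membered carbon ring with two alternating C=C double bonds.
The 6-membered ring has two sp³ carbons, so it is not fully conjugated — not aromatic (1,4-cyclohexadiene).
The second 6-membered ring has two sp³ carbons, so it is not fully conjugated — not aromatic (1,4-cyclohexadiene).
The 4-membered ring has only sp² ring atoms; a planar conformation would have a fully conjugated π system of 4 electrons. But 4 = 4(1), which is 4n not 4n+2, so it is not aromatic (cyclobutadiene) — cyclobutadiene is antiaromatic and distorts to a rectangle.
None of the rings are aromatic. Total: 0.

0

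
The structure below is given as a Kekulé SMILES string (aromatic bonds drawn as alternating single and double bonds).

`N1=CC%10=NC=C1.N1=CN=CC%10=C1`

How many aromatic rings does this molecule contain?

2

The SMILES encodes a six-membered ring with nitrogens at positions 1 and 4 and three alternating double bonds; a six-membered ring with nitrogens at positions 1 and 3 and three alternating double bonds.
The 6-membered ring with two nitrogens (1,4) has a continuous p-orbital overlap around the ring; 3 ring double bonds give 6 π electrons. That satisfies 4n+2 with n=1, so it is aromatic (pyrazine).
The 6-membered ring with two nitrogens (1,3) has a continuous p-orbital overlap around the ring; 3 ring double bonds give 6 π electrons. That satisfies 4n+2 with n=1, so it is aromatic (pyrimidine).
2 of the 2 rings are aromatic. Total: 2.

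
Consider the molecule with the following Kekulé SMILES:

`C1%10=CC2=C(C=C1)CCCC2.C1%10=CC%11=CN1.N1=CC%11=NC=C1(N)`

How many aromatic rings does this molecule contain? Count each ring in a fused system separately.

The SMILES encodes a six-membered carbon ring with three alternating C=C double bonds, fused to a saturated six-membered carbon ring; a five-membered ring of four carbons and one nitrogen bearing a hydrogen, with two C=C double bonds; a six-membered ring with nitrogens at positions 1 and 4 and three alternating double bonds.
The 6-membered ring has a continuous p-orbital overlap around the ring; 3 ring double bonds give 6 π electrons. Since 6 = 4n+2 (n=1), it is aromatic (benzene ring).
The second 6-membered ring has four sp³ carbons, so it is not fully conjugated — not aromatic (cyclohexane ring).
The 5-membered ring with one N–H has a continuous p-orbital overlap around the ring; 2 ring double bonds (4 π electrons) plus a heteroatom lone pair (2) give 6 π electrons. That satisfies 4n+2 with n=1, so it is aromatic (pyrrole).
The 6-membered ring with two nitrogens (1,4) is fully conjugated (every ring atom contributes a p orbital); 3 ring double bonds give 6 π electrons. Since 6 = 4n+2 (n=1), it is aromatic (pyrazine).
3 of the 4 rings are aromatic. Total: 3.

3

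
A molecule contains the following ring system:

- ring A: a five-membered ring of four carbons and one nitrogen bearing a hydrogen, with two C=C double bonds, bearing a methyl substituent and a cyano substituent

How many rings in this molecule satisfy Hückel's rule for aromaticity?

Ring A is planar and fully conjugated; 2 ring double bonds (4 π electrons) plus a heteroatom lone pair (2) give 6 π electrons. 6 = 4(1)+2, so ring A is aromatic (pyrrole).

1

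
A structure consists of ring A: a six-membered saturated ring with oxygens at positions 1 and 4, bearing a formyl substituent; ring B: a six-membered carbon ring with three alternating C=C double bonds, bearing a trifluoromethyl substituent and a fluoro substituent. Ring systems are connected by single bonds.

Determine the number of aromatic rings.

Ring A has only sp³ atoms, so it is not fully conjugated — not aromatic (1,4-dioxane).
Ring B is planar and fully conjugated; 3 ring double bonds give 6 π electrons. Since 6 = 4n+2 (n=1), ring B is aromatic (benzene).
Aromatic: B. Total: 1.

1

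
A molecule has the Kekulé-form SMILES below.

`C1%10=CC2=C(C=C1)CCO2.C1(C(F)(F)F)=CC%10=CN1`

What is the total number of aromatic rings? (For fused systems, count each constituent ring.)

The SMILES encodes a six-membered carbon ring with three alternating C=C double bonds, fused to a five-membered ring containing one oxygen and two sp³ carbons; a five-membered ring of four carbons and one nitrogen bearing a hydrogen, with two C=C double bonds.
The 6-membered ring is fully conjugated (every ring atom contributes a p orbital); 3 ring double bonds give 6 π electrons. 6 = 4(1)+2, so it is aromatic (benzene ring).
The 5-membered ring with one oxygen has two sp³ carbons, so it is not fully conjugated — not aromatic (oxolane ring).
The 5-membered ring with one N–H has a continuous p-orbital overlap around the ring; 2 ring double bonds (4 π electrons) plus a heteroatom lone pair (2) give 6 π electrons. That satisfies 4n+2 with n=1, so it is aromatic (pyrrole).
2 of the 3 rings are aromatic. Total: 2.

2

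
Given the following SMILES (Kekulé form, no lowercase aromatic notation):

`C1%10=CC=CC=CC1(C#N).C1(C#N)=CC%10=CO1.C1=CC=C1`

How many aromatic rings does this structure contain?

1

The SMILES encodes a seven-membered carbon ring with three C=C double bonds and one sp³ carbon; a five-membered ring of four carbons and one oxygen, with two C=C double bonds; a four-membered carbon ring with two alternating C=C double bonds.
The 7-membered ring has one sp³ carbon, so it is not fully conjugated — not aromatic (cycloheptatriene).
The 5-membered ring with one oxygen has a continuous p-orbital overlap around the ring; 2 ring double bonds (4 π electrons) plus a heteroatom lone pair (2) give 6 π electrons. 6 = 4(1)+2, so it is aromatic (furan).
The 4-membered ring has only sp² ring atoms; a planar conformation would have a fully conjugated π system of 4 electrons. But 4 = 4(1), which is 4n not 4n+2, so it is not aromatic (cyclobutadiene) — cyclobutadiene is antiaromatic and distorts to a rectangle.
1 of the 3 rings is aromatic. Total: 1.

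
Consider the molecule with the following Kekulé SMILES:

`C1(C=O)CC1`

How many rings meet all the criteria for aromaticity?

The SMILES encodes a three-membered saturated carbon ring.
The 3-membered ring has only sp³ atoms, so it is not fully conjugated — not aromatic (cyclopropane).

0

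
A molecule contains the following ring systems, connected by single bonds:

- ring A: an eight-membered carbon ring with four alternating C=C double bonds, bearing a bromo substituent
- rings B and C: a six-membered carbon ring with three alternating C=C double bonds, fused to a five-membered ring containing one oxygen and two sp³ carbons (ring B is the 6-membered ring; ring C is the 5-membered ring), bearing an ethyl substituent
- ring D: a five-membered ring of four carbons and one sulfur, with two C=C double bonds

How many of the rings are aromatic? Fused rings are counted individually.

2

Ring A has only sp² ring atoms; a planar conformation would have a fully conjugated π system of 8 electrons. But 8 = 4(2), which is 4n not 4n+2, so ring A is not aromatic (cyclooctatetraene) — cyclooctatetraene distorts into a non-planar tub to avoid antiaromaticity.
Ring B has a continuous p-orbital overlap around the ring; 3 ring double bonds give 6 π electrons. 6 = 4(1)+2, so ring B is aromatic (benzene ring).
Ring C has two sp³ carbons, so it is not fully conjugated — not aromatic (oxolane ring).
Ring D is fully conjugated (every ring atom contributes a p orbital); 2 ring double bonds (4 π electrons) plus a heteroatom lone pair (2) give 6 π electrons. Since 6 = 4n+2 (n=1), ring D is aromatic (thiophene).
Aromatic: B, D. Total: 2.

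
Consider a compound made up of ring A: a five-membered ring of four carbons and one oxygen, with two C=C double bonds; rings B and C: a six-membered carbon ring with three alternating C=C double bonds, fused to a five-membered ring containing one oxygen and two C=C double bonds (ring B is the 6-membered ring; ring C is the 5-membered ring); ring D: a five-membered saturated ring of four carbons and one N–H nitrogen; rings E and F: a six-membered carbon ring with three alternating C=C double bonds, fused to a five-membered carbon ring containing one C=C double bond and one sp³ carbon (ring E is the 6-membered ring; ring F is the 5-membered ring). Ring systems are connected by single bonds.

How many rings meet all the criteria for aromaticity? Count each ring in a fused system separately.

Ring A is fully conjugated (every ring atom contributes a p orbital); 2 ring double bonds (4 π electrons) plus a heteroatom lone pair (2) give 6 π electrons. 6 = 4(1)+2, so ring A is aromatic (furan).
Rings B and C form a fused bicyclic system (with one oxygen) with 9 sp² atoms and 10 π electrons from ring double bonds plus a heteroatom lone pair. 10 = 4(2)+2, so the system is aromatic and both rings count as aromatic (benzofuran).
Ring D has only sp³ atoms, so it is not fully conjugated — not aromatic (pyrrolidine).
Ring E is fully conjugated (every ring atom contributes a p orbital); 3 ring double bonds give 6 π electrons. 6 = 4(1)+2, so ring E is aromatic (benzene ring).
Ring F has one sp³ carbon, so it is not fully conjugated — not aromatic (cyclopentene ring).
Aromatic: A, B, C, E. Total: 4.

4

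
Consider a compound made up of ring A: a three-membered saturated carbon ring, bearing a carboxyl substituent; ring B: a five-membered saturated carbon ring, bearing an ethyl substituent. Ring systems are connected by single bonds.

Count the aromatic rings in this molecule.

Ring A has only sp³ atoms, so it is not fully conjugated — not aromatic (cyclopropane).
Ring B has only sp³ atoms, so it is not fully conjugated — not aromatic (cyclopentane).
No ring is aromatic. Total: 0.

0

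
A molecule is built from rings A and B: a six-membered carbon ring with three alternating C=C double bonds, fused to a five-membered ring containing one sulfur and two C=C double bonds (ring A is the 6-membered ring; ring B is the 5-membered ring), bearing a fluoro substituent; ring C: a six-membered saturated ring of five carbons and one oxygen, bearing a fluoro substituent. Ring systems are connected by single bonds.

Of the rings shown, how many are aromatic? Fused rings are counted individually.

2

Rings A and B form a fused bicyclic system (with one sulfur) with 9 sp² atoms and 10 π electrons from ring double bonds plus a heteroatom lone pair. 10 = 4(2)+2, so the system is aromatic and both rings count as aromatic (benzothiophene).
Ring C has only sp³ atoms, so it is not fully conjugated — not aromatic (tetrahydropyran).
Aromatic: A, B. Total: 2.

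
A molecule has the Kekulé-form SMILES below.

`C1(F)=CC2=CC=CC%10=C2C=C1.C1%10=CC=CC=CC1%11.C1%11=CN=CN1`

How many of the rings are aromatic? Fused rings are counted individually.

The SMILES encodes two fused six-membered carbon rings, each with three alternating C=C double bonds; a seven-membered carbon ring with three C=C double bonds and one sp³ carbon; a five-membered ring with nitrogens at positions 1 and 3 (one bearing H, one in a C=N bond) and two double bonds.
The fused 6/6-membered bicyclic is a single π system with 10 sp² atoms and 10 π electrons from ring double bonds. 10 = 4(2)+2, so the system is aromatic and both rings count as aromatic (naphthalene).
The 7-membered ring has one sp³ carbon, so it is not fully conjugated — not aromatic (cycloheptatriene).
The 5-membered ring with two nitrogens (one N–H, one =N–) is planar and fully conjugated; 2 ring double bonds (4 π electrons) plus a heteroatom lone pair (2) give 6 π electrons. Since 6 = 4n+2 (n=1), it is aromatic (imidazole).
3 of the 4 rings are aromatic. Total: 3.

3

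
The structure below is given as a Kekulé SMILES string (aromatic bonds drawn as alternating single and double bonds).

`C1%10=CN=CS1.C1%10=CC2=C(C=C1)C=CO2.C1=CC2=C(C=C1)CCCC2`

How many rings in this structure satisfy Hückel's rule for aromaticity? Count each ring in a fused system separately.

4

The SMILES encodes a five-membered ring with a sulfur at position 1 and a nitrogen at position 3 (in a C=N bond), with two double bonds; a six-membered carbon ring with three alternating C=C double bonds, fused to a five-membered ring containing one oxygen and two C=C double bonds; a six-membered carbon ring with three alternating C=C double bonds, fused to a saturated six-membered carbon ring.
The 5-membered ring with one sulfur and one =N– is fully conjugated (every ring atom contributes a p orbital); 2 ring double bonds (4 π electrons) plus a heteroatom lone pair (2) give 6 π electrons. That satisfies 4n+2 with n=1, so it is aromatic (thiazole).
The fused 6/5-membered bicyclic (with one oxygen) is a single π system with 9 sp² atoms and 10 π electrons from ring double bonds plus a heteroatom lone pair. 10 = 4(2)+2, so the system is aromatic and both rings count as aromatic (benzofuran).
The 6-membered ring is planar and fully conjugated; 3 ring double bonds give 6 π electrons. That satisfies 4n+2 with n=1, so it is aromatic (benzene ring).
The second 6-membered ring has four sp³ carbons, so it is not fully conjugated — not aromatic (cyclohexane ring).
4 of the 5 rings are aromatic. Total: 4.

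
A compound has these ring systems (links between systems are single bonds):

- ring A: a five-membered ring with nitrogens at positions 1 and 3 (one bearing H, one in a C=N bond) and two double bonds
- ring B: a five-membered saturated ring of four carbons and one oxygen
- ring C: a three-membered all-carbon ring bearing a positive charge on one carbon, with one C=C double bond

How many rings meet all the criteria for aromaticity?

2

Ring A has a continuous p-orbital overlap around the ring; 2 ring double bonds (4 π electrons) plus a heteroatom lone pair (2) give 6 π electrons. Since 6 = 4n+2 (n=1), ring A is aromatic (imidazole).
Ring B has only sp³ atoms, so it is not fully conjugated — not aromatic (tetrahydrofuran).
Ring C is fully conjugated (every ring atom contributes a p orbital); 1 ring double bond (2 π electrons) plus the carbocation's empty p orbital (0, but keeps the ring conjugated) give 2 π electrons. Since 2 = 4n+2 (n=0), ring C is aromatic (cyclopropenyl cation).
Aromatic: A, C. Total: 2.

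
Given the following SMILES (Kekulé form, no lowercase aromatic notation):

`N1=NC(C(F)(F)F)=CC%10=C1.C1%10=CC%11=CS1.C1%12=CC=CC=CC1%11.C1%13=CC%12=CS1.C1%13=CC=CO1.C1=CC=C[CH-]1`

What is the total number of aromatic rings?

5

The SMILES encodes a six-membered ring with two adjacent nitrogens and three alternating double bonds; a five-membered ring of four carbons and one sulfur, with two C=C double bonds; a seven-membered carbon ring with three C=C double bonds and one sp³ carbon; a five-membered ring of four carbons and one sulfur, with two C=C double bonds; a five-membered ring of four carbons and one oxygen, with two C=C double bonds; a five-membered all-carbon ring bearing a negative charge on one carbon, with two C=C double bonds.
The 6-membered ring with two nitrogens (1,2) has a continuous p-orbital overlap around the ring; 3 ring double bonds give 6 π electrons. Since 6 = 4n+2 (n=1), it is aromatic (pyridazine).
The 5-membered ring with one sulfur is fully conjugated (every ring atom contributes a p orbital); 2 ring double bonds (4 π electrons) plus a heteroatom lone pair (2) give 6 π electrons. 6 = 4(1)+2, so it is aromatic (thiophene).
The 7-membered ring has one sp³ carbon, so it is not fully conjugated — not aromatic (cycloheptatriene).
The second 5-membered ring with one sulfur is planar and fully conjugated; 2 ring double bonds (4 π electrons) plus a heteroatom lone pair (2) give 6 π electrons. Since 6 = 4n+2 (n=1), it is aromatic (thiophene).
The 5-membered ring with one oxygen is fully conjugated (every ring atom contributes a p orbital); 2 ring double bonds (4 π electrons) plus a heteroatom lone pair (2) give 6 π electrons. Since 6 = 4n+2 (n=1), it is aromatic (furan).
The 5-membered ring is planar and fully conjugated; 2 ring double bonds (4 π electrons) plus the carbanion lone pair (2) give 6 π electrons. 6 = 4(1)+2, so it is aromatic (cyclopentadienyl anion).
5 of the 6 rings are aromatic. Total: 5.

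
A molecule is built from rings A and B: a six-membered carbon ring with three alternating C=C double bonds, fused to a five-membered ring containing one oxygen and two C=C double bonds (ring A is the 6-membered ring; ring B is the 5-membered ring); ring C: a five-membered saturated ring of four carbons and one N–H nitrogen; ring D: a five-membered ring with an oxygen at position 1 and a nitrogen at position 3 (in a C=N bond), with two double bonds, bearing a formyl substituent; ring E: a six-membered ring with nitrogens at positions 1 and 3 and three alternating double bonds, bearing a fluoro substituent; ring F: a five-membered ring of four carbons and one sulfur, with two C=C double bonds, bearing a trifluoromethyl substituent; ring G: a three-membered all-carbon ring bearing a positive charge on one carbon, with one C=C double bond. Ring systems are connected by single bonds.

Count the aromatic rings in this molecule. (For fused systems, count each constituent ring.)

Rings A and B form a fused bicyclic system (with one oxygen) with 9 sp² atoms and 10 π electrons from ring double bonds plus a heteroatom lone pair. 10 = 4(2)+2, so the system is aromatic and both rings count as aromatic (benzofuran).
Ring C has only sp³ atoms, so it is not fully conjugated — not aromatic (pyrrolidine).
Ring D is planar and fully conjugated; 2 ring double bonds (4 π electrons) plus a heteroatom lone pair (2) give 6 π electrons. 6 = 4(1)+2, so ring D is aromatic (oxazole).
Ring E is planar and fully conjugated; 3 ring double bonds give 6 π electrons. That satisfies 4n+2 with n=1, so ring E is aromatic (pyrimidine).
Ring F is planar and fully conjugated; 2 ring double bonds (4 π electrons) plus a heteroatom lone pair (2) give 6 π electrons. That satisfies 4n+2 with n=1, so ring F is aromatic (thiophene).
Ring G is fully conjugated (every ring atom contributes a p orbital); 1 ring double bond (2 π electrons) plus the carbocation's empty p orbital (0, but keeps the ring conjugated) give 2 π electrons. Since 2 = 4n+2 (n=0), ring G is aromatic (cyclopropenyl cation).
Aromatic: A, B, D, E, F, G. Total: 6.

6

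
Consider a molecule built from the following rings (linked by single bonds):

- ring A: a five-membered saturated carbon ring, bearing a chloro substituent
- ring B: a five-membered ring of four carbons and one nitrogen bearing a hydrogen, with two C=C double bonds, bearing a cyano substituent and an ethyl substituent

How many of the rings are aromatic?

1

Ring A has only sp³ atoms, so it is not fully conjugated — not aromatic (cyclopentane).
Ring B is planar and fully conjugated; 2 ring double bonds (4 π electrons) plus a heteroatom lone pair (2) give 6 π electrons. 6 = 4(1)+2, so ring B is aromatic (pyrrole).
Aromatic: B. Total: 1.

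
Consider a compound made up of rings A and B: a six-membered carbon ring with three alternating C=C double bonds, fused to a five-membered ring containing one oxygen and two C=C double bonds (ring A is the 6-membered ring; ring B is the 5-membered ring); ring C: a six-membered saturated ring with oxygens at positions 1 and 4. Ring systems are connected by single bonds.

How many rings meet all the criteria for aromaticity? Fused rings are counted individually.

Rings A and B form a fused bicyclic system (with one oxygen) with 9 sp² atoms and 10 π electrons from ring double bonds plus a heteroatom lone pair. 10 = 4(2)+2, so the system is aromatic and both rings count as aromatic (benzofuran).
Ring C has only sp³ atoms, so it is not fully conjugated — not aromatic (1,4-dioxane).
Aromatic: A, B. Total: 2.

2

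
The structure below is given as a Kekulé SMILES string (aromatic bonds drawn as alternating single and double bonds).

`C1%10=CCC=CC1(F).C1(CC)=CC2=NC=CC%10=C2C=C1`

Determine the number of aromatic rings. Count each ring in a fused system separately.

The SMILES encodes a six-membered carbon ring with two isolated C=C double bonds and two sp³ carbons; two fused six-membered rings, each with three alternating double bonds; one ring is all carbon and the other has one ring nitrogen.
The 6-membered ring has two sp³ carbons, so it is not fully conjugated — not aromatic (1,4-cyclohexadiene).
The fused 6/6-membered bicyclic (with one nitrogen) is a single π system with 10 sp² atoms and 10 π electrons from ring double bonds. 10 = 4(2)+2, so the system is aromatic and both rings count as aromatic (quinoline).
2 of the 3 rings are aromatic. Total: 2.

2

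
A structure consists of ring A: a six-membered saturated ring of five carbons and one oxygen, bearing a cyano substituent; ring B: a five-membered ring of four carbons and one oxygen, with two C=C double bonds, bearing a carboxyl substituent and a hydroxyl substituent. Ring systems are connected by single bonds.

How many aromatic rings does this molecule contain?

Ring A has only sp³ atoms, so it is not fully conjugated — not aromatic (tetrahydropyran).
Ring B is fully conjugated (every ring atom contributes a p orbital); 2 ring double bonds (4 π electrons) plus a heteroatom lone pair (2) give 6 π electrons. That satisfies 4n+2 with n=1, so ring B is aromatic (furan).
Aromatic: B. Total: 1.

1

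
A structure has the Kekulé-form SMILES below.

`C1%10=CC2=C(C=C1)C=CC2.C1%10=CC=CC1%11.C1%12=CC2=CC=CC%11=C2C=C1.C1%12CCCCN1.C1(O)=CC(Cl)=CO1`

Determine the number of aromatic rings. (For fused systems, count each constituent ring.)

The SMILES encodes a six-membered carbon ring with three alternating C=C double bonds, fused to a five-membered carbon ring containing one C=C double bond and one sp³ carbon; a five-membered carbon ring with two conjugated C=C double bonds and one sp³ carbon; two fused six-membered carbon rings, each with three alternating C=C double bonds; a six-membered saturated ring of five carbons and one N–H nitrogen; a five-membered ring of four carbons and one oxygen, with two C=C double bonds.
The 6-membered ring has a continuous p-orbital overlap around the ring; 3 ring double bonds give 6 π electrons. 6 = 4(1)+2, so it is aromatic (benzene ring).
The 5-membered ring has one sp³ carbon, so it is not fully conjugated — not aromatic (cyclopentene ring).
The second 5-membered ring has one sp³ carbon, so it is not fully conjugated — not aromatic (cyclopentadiene).
The fused 6/6-membered bicyclic is a single π system with 10 sp² atoms and 10 π electrons from ring double bonds. 10 = 4(2)+2, so the system is aromatic and both rings count as aromatic (naphthalene).
The 6-membered ring with one N–H has only sp³ atoms, so it is not fully conjugated — not aromatic (piperidine).
The 5-membered ring with one oxygen is planar and fully conjugated; 2 ring double bonds (4 π electrons) plus a heteroatom lone pair (2) give 6 π electrons. Since 6 = 4n+2 (n=1), it is aromatic (furan).
4 of the 7 rings are aromatic. Total: 4.

4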